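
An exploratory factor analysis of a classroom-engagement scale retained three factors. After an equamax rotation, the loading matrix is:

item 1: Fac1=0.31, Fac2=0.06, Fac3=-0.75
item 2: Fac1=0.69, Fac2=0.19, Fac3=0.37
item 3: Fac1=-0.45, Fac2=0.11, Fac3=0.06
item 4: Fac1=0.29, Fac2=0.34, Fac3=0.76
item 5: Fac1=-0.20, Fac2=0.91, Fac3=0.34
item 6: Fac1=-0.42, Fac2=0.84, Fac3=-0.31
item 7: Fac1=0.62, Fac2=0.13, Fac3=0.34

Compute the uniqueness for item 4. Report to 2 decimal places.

h² = 0.29² + 0.34² + 0.76² = 0.0841 + 0.1156 + 0.5776 = 0.7773
Uniqueness u² = 1 − h² = 1 − 0.7773 = 0.2227

0.22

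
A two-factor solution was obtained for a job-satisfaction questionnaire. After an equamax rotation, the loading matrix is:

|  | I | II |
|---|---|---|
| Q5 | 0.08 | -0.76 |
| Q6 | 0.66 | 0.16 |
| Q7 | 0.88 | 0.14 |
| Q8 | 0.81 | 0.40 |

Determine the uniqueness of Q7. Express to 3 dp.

h² = 0.88² + 0.14² = 0.7744 + 0.0196 = 0.7940
Uniqueness u² = 1 − h² = 1 − 0.7940 = 0.2060

0.206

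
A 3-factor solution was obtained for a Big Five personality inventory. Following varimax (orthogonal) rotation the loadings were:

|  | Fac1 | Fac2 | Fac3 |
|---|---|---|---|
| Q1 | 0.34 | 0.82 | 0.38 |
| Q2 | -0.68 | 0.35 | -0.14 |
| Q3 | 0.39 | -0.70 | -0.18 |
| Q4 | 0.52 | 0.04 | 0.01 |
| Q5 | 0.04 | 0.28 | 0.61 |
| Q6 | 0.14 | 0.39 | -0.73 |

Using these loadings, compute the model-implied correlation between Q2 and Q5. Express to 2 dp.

r̂ = Σ λ_i·λ_j across factors = (-0.68)(0.04) + (0.35)(0.28) + (-0.14)(0.61)
  = -0.0272 +0.0980 -0.0854 = -0.0146

-0.01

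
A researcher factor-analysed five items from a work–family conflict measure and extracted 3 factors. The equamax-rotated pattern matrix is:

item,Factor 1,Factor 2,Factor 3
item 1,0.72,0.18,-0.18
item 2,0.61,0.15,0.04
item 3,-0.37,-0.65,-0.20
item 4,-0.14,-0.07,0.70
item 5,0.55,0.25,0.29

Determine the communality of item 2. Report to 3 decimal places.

h² = 0.61² + 0.15² + 0.04² = 0.3721 + 0.0225 + 0.0016 = 0.3962

0.396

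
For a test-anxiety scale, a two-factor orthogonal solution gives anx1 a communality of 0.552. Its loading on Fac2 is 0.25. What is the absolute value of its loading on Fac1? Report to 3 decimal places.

Under orthogonal rotation h² = Σλ², so λ_Fac1² = h² − (0.0625) = 0.552 − 0.0625 = 0.4895.
|λ| = √0.4895 = 0.6996.

0.700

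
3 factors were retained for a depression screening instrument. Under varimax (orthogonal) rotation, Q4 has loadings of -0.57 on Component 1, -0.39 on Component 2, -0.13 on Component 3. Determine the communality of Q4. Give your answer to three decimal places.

h² = (-0.57)² + (-0.39)² + (-0.13)² = 0.3249 + 0.1521 + 0.0169 = 0.4939

0.494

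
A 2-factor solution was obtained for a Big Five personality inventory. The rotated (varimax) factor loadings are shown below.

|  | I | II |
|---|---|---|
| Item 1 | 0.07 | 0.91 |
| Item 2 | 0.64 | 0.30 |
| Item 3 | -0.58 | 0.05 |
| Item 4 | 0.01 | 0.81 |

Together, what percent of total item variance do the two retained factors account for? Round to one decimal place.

SS loadings by factor: 0.7510, 1.5767; total = 2.3277.
Total variance with 4 standardized items is 4, so the solution explains 2.3277/4 = 0.5819 = 58.19%.

58.2%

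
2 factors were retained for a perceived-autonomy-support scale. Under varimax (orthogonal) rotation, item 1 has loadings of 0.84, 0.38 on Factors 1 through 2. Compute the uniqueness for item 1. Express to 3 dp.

h² = 0.84² + 0.38² = 0.7056 + 0.1444 = 0.8500
Uniqueness u² = 1 − h² = 1 − 0.8500 = 0.1500

0.150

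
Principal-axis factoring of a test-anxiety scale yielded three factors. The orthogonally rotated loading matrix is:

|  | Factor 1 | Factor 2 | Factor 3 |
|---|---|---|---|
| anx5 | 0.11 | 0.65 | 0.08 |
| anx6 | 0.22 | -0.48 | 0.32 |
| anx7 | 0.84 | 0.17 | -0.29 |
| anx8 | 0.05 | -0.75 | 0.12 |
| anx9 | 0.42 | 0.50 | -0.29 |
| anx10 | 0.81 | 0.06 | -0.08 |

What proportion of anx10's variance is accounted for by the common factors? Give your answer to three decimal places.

0.666

h² = 0.81² + 0.06² + (-0.08)² = 0.6561 + 0.0036 + 0.0064 = 0.6661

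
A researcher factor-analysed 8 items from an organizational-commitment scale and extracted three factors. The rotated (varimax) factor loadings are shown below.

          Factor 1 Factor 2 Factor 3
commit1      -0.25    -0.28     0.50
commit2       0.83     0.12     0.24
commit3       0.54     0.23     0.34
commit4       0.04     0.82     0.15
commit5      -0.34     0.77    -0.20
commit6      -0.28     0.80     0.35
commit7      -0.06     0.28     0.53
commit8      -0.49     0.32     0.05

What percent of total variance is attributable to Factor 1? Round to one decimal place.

18.5%

SS loadings for Factor 1 = (-0.25)² + 0.83² + 0.54² + 0.04² + (-0.34)² + (-0.28)² + (-0.06)² + (-0.49)² = 1.4823
With 8 standardized items, total variance = 8. Proportion = 1.4823/8 = 0.1853 → 18.53%.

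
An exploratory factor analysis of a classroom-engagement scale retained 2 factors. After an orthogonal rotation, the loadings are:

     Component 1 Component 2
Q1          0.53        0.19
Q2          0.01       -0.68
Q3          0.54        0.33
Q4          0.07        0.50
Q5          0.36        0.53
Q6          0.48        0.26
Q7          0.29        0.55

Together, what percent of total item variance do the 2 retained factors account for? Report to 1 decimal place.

SS loadings by factor: 1.0216, 1.5084; total = 2.5300.
Total variance with 7 standardized items is 7, so the solution explains 2.5300/7 = 0.3614 = 36.14%.

36.1%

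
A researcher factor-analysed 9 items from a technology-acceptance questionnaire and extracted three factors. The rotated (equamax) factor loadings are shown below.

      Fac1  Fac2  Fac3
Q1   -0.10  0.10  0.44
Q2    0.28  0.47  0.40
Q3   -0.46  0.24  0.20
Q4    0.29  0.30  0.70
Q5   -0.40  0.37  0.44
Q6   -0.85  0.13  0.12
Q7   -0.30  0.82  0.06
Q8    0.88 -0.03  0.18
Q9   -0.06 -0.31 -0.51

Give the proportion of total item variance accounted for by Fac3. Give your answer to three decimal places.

0.154

SS loadings for Fac3 = 0.44² + 0.40² + 0.20² + 0.70² + 0.44² + 0.12² + 0.06² + 0.18² + (-0.51)² = 1.3877
Proportion of variance = 1.3877 / 9 = 0.1542.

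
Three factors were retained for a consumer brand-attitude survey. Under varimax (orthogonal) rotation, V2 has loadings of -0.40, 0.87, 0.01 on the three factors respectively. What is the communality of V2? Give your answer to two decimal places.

0.92

h² = (-0.40)² + 0.87² + 0.01² = 0.1600 + 0.7569 + 0.0001 = 0.9170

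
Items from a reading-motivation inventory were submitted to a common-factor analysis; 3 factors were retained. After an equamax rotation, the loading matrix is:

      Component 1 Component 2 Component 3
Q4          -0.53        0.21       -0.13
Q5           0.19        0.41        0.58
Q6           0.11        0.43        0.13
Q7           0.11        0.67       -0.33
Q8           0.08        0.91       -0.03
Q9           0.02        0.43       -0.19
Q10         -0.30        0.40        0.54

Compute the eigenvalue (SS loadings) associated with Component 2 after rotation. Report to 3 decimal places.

SS loadings for Component 2 = 0.21² + 0.41² + 0.43² + 0.67² + 0.91² + 0.43² + 0.40² = 0.0441 + 0.1681 + 0.1849 + 0.4489 + 0.8281 + 0.1849 + 0.1600 = 2.0190

2.019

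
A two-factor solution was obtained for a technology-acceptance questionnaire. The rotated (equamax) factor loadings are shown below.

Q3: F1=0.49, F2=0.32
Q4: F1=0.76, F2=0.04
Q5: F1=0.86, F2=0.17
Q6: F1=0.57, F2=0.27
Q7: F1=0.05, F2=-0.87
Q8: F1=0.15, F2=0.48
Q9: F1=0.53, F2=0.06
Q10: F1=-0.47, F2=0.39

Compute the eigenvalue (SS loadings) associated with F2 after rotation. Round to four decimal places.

1.3488

SS loadings for F2 = 0.32² + 0.04² + 0.17² + 0.27² + (-0.87)² + 0.48² + 0.06² + 0.39² = 0.1024 + 0.0016 + 0.0289 + 0.0729 + 0.7569 + 0.2304 + 0.0036 + 0.1521 = 1.3488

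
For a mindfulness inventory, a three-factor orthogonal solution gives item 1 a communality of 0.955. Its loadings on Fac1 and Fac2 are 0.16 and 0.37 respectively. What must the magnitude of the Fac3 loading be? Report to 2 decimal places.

0.89

Under orthogonal rotation h² = Σλ², so λ_Fac3² = h² − (0.1625) = 0.955 − 0.1625 = 0.7925.
|λ| = √0.7925 = 0.8902.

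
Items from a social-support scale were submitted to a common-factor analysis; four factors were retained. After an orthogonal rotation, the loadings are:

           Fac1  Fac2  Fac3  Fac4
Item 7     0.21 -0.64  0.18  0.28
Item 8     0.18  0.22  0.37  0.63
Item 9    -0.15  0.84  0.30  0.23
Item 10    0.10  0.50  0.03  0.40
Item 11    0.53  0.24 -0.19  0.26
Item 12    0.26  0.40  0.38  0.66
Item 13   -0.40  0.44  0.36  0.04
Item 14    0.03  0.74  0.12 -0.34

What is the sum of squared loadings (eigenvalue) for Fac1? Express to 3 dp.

0.618

SS loadings for Fac1 = 0.21² + 0.18² + (-0.15)² + 0.10² + 0.53² + 0.26² + (-0.40)² + 0.03² = 0.0441 + 0.0324 + 0.0225 + 0.0100 + 0.2809 + 0.0676 + 0.1600 + 0.0009 = 0.6184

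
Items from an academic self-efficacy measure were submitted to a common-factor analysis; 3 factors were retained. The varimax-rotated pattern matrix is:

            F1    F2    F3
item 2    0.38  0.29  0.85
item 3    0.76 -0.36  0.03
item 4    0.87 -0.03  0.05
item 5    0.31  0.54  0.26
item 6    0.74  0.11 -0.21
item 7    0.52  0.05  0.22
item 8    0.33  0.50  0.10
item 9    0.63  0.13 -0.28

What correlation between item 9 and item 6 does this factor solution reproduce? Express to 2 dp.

r̂ = Σ λ_i·λ_j across factors = (0.63)(0.74) + (0.13)(0.11) + (-0.28)(-0.21)
  = +0.4662 +0.0143 +0.0588 = 0.5393

0.54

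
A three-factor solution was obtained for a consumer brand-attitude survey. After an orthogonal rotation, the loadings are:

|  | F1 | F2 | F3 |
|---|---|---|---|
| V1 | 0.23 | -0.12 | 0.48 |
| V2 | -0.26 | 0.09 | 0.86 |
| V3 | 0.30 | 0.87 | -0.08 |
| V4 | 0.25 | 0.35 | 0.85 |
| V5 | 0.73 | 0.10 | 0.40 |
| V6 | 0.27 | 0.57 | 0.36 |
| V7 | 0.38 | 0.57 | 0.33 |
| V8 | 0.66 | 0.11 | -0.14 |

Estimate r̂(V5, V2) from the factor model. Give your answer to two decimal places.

r̂ = Σ λ_i·λ_j across factors = (0.73)(-0.26) + (0.10)(0.09) + (0.40)(0.86)
  = -0.1898 +0.0090 +0.3440 = 0.1632

0.16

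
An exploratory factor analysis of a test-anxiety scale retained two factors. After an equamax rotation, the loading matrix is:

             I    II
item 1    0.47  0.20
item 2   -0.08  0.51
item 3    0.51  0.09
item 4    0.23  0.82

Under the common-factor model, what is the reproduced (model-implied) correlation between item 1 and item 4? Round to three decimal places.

0.272

r̂ = Σ λ_i·λ_j across factors = (0.47)(0.23) + (0.20)(0.82)
  = +0.1081 +0.1640 = 0.2721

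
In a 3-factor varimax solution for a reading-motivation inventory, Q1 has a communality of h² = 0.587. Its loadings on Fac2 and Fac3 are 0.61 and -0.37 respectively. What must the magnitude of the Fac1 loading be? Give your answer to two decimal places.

Under orthogonal rotation h² = Σλ², so λ_Fac1² = h² − (0.5090) = 0.587 − 0.5090 = 0.0780.
|λ| = √0.0780 = 0.2793.

0.28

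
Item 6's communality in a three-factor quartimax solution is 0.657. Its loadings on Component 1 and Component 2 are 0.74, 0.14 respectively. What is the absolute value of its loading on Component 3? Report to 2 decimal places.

Under orthogonal rotation h² = Σλ², so λ_Component 3² = h² − (0.5672) = 0.657 − 0.5672 = 0.0898.
|λ| = √0.0898 = 0.2997.

0.30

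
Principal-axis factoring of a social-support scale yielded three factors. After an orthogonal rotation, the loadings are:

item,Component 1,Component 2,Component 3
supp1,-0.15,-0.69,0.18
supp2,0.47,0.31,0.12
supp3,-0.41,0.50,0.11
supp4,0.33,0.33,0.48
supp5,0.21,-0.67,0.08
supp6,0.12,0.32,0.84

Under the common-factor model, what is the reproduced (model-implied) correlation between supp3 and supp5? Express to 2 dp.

r̂ = Σ λ_i·λ_j across factors = (-0.41)(0.21) + (0.50)(-0.67) + (0.11)(0.08)
  = -0.0861 -0.3350 +0.0088 = -0.4123

-0.41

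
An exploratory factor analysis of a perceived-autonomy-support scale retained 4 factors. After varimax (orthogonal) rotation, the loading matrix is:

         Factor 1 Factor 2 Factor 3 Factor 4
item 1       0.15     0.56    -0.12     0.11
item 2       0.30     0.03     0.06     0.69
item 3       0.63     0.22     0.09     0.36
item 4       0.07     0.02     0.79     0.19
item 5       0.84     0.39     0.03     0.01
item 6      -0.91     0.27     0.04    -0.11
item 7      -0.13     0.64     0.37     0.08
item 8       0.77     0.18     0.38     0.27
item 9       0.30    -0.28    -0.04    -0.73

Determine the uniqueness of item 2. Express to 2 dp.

h² = 0.30² + 0.03² + 0.06² + 0.69² = 0.0900 + 0.0009 + 0.0036 + 0.4761 = 0.5706
Uniqueness u² = 1 − h² = 1 − 0.5706 = 0.4294

0.43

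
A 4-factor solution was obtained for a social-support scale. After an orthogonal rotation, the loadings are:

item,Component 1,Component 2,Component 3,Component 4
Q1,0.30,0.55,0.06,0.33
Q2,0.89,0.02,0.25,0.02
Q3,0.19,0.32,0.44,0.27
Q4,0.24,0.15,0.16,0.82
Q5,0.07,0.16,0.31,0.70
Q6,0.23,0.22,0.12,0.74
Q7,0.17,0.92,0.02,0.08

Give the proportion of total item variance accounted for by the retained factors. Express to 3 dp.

Communalities: 0.5050, 0.8554, 0.4050, 0.7781, 0.6166, 0.6633, 0.8821; Σh² = 4.7055.
Total variance with 7 standardized items is 7, so the solution explains 4.7055/7 = 0.6722.

0.672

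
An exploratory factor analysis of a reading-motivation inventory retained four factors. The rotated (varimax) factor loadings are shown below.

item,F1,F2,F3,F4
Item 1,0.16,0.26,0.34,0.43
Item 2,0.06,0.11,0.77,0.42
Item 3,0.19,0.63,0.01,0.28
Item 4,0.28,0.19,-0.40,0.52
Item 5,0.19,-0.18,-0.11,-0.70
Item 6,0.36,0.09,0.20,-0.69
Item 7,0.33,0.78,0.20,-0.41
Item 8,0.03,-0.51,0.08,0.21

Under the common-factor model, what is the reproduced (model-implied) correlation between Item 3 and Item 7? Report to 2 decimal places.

r̂ = Σ λ_i·λ_j across factors = (0.19)(0.33) + (0.63)(0.78) + (0.01)(0.20) + (0.28)(-0.41)
  = +0.0627 +0.4914 +0.0020 -0.1148 = 0.4413

0.44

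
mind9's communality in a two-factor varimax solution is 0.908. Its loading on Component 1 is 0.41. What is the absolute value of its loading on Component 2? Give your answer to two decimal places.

0.86

Under orthogonal rotation h² = Σλ², so λ_Component 2² = h² − (0.1681) = 0.908 − 0.1681 = 0.7399.
|λ| = √0.7399 = 0.8602.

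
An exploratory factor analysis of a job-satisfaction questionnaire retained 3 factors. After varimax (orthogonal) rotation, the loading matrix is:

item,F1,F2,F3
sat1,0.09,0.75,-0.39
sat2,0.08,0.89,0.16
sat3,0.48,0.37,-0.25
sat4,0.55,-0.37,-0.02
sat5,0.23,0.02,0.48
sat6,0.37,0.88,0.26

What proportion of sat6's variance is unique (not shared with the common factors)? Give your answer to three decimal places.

0.021

h² = 0.37² + 0.88² + 0.26² = 0.1369 + 0.7744 + 0.0676 = 0.9789
Uniqueness u² = 1 − h² = 1 − 0.9789 = 0.0211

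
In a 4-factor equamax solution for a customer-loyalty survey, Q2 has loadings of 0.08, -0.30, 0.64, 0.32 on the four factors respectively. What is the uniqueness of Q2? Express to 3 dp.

0.392

h² = 0.08² + (-0.30)² + 0.64² + 0.32² = 0.0064 + 0.0900 + 0.4096 + 0.1024 = 0.6084
Uniqueness u² = 1 − h² = 1 − 0.6084 = 0.3916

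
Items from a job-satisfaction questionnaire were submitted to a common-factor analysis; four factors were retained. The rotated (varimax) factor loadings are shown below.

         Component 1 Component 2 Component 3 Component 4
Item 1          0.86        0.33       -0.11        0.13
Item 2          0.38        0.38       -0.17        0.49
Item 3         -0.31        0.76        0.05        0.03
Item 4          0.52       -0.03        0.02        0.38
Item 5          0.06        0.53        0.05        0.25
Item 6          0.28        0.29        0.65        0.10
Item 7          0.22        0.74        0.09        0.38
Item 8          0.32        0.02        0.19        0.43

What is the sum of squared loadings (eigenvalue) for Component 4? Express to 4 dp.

0.8041

SS loadings for Component 4 = 0.13² + 0.49² + 0.03² + 0.38² + 0.25² + 0.10² + 0.38² + 0.43² = 0.0169 + 0.2401 + 0.0009 + 0.1444 + 0.0625 + 0.0100 + 0.1444 + 0.1849 = 0.8041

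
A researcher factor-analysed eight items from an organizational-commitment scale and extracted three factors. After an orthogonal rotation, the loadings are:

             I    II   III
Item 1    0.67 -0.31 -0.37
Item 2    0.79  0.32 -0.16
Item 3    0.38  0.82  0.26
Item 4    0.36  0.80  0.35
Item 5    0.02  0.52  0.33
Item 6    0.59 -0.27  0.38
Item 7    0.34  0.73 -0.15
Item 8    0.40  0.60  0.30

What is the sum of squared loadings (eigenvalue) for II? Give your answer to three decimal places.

SS loadings for II = (-0.31)² + 0.32² + 0.82² + 0.80² + 0.52² + (-0.27)² + 0.73² + 0.60² = 0.0961 + 0.1024 + 0.6724 + 0.6400 + 0.2704 + 0.0729 + 0.5329 + 0.3600 = 2.7471

2.747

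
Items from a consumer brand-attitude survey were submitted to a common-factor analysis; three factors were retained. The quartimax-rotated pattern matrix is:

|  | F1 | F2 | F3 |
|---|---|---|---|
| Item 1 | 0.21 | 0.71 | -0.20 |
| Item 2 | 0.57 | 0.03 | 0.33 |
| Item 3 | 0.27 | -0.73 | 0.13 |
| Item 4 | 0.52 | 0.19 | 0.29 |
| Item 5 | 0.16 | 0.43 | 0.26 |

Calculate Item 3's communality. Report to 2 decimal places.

0.62

h² = 0.27² + (-0.73)² + 0.13² = 0.0729 + 0.5329 + 0.0169 = 0.6227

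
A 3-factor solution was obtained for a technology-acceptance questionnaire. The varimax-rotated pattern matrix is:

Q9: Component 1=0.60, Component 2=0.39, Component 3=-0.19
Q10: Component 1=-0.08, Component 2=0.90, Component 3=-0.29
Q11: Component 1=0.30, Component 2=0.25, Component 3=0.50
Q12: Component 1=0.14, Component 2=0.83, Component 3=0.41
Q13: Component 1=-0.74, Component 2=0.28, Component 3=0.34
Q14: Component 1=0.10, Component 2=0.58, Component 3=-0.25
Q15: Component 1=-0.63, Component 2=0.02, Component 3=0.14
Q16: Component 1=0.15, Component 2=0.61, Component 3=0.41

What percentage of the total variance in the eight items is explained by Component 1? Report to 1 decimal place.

SS loadings for Component 1 = 0.60² + (-0.08)² + 0.30² + 0.14² + (-0.74)² + 0.10² + (-0.63)² + 0.15² = 1.4530
With 8 standardized items, total variance = 8. Proportion = 1.4530/8 = 0.1816 → 18.16%.

18.2%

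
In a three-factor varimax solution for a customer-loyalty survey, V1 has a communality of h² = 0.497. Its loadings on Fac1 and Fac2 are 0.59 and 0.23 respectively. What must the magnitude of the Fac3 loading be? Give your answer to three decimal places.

Under orthogonal rotation h² = Σλ², so λ_Fac3² = h² − (0.4010) = 0.497 − 0.4010 = 0.0960.
|λ| = √0.0960 = 0.3098.

0.310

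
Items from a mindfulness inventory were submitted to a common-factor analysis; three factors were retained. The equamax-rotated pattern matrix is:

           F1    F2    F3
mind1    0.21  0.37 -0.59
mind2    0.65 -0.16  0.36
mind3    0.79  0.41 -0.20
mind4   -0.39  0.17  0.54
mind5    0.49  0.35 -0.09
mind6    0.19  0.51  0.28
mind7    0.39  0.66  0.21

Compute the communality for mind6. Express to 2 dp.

h² = 0.19² + 0.51² + 0.28² = 0.0361 + 0.2601 + 0.0784 = 0.3746

0.37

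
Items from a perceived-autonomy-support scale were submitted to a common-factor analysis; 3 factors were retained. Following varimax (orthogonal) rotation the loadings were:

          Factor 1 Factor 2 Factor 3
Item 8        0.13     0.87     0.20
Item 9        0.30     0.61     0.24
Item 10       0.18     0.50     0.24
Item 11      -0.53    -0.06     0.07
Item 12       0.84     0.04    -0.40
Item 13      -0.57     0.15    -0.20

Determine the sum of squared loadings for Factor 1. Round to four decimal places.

SS loadings for Factor 1 = 0.13² + 0.30² + 0.18² + (-0.53)² + 0.84² + (-0.57)² = 0.0169 + 0.0900 + 0.0324 + 0.2809 + 0.7056 + 0.3249 = 1.4507

1.4507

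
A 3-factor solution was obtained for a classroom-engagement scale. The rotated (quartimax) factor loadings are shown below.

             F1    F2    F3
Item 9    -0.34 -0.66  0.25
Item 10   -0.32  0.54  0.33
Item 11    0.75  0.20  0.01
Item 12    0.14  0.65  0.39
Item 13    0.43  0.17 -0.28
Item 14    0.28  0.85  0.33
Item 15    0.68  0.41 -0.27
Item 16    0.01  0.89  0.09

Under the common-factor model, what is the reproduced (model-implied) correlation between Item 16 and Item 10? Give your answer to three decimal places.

r̂ = Σ λ_i·λ_j across factors = (0.01)(-0.32) + (0.89)(0.54) + (0.09)(0.33)
  = -0.0032 +0.4806 +0.0297 = 0.5071

0.507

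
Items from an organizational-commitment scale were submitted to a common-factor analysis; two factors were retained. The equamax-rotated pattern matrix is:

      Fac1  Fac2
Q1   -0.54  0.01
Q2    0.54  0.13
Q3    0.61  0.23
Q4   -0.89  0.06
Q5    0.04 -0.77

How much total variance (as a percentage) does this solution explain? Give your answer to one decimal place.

48.3%

Communalities: 0.2917, 0.3085, 0.4250, 0.7957, 0.5945; Σh² = 2.4154.
Total variance with 5 standardized items is 5, so the solution explains 2.4154/5 = 0.4831 = 48.31%.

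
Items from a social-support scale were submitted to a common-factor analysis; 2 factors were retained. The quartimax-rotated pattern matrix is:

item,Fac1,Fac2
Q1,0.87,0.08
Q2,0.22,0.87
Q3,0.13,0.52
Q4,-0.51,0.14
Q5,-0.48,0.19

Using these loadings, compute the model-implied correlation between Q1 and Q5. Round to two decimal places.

r̂ = Σ λ_i·λ_j across factors = (0.87)(-0.48) + (0.08)(0.19)
  = -0.4176 +0.0152 = -0.4024

-0.40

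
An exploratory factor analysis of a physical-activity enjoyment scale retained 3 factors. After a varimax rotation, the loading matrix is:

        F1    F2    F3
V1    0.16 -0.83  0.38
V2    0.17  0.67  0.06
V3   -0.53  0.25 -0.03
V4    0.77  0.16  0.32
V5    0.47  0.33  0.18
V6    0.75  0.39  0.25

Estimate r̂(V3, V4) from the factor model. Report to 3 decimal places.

r̂ = Σ λ_i·λ_j across factors = (-0.53)(0.77) + (0.25)(0.16) + (-0.03)(0.32)
  = -0.4081 +0.0400 -0.0096 = -0.3777

-0.378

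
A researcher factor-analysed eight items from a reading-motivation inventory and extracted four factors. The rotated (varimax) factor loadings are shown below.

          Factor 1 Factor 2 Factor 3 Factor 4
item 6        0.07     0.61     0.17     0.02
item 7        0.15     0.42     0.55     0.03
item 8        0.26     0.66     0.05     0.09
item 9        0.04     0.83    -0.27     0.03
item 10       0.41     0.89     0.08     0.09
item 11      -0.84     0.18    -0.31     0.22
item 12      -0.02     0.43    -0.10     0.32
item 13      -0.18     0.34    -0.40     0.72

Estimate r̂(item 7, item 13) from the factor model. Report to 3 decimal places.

-0.083

r̂ = Σ λ_i·λ_j across factors = (0.15)(-0.18) + (0.42)(0.34) + (0.55)(-0.40) + (0.03)(0.72)
  = -0.0270 +0.1428 -0.2200 +0.0216 = -0.0826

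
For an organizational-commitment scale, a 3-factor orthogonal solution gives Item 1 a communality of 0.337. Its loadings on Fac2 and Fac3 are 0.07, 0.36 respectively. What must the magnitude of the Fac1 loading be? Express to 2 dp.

Under orthogonal rotation h² = Σλ², so λ_Fac1² = h² − (0.1345) = 0.337 − 0.1345 = 0.2025.
|λ| = √0.2025 = 0.4500.

0.45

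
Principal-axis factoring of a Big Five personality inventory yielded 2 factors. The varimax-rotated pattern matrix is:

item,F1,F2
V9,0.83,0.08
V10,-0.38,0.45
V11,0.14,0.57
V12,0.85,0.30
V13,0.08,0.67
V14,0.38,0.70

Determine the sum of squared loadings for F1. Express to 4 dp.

SS loadings for F1 = 0.83² + (-0.38)² + 0.14² + 0.85² + 0.08² + 0.38² = 0.6889 + 0.1444 + 0.0196 + 0.7225 + 0.0064 + 0.1444 = 1.7262

1.7262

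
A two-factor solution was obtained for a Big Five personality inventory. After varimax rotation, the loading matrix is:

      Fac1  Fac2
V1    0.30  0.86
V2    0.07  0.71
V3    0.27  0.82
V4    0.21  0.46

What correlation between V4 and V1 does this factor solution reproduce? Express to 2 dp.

r̂ = Σ λ_i·λ_j across factors = (0.21)(0.30) + (0.46)(0.86)
  = +0.0630 +0.3956 = 0.4586

0.46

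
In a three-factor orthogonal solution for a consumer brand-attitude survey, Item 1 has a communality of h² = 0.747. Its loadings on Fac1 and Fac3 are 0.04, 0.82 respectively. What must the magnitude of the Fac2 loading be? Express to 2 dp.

0.27

Under orthogonal rotation h² = Σλ², so λ_Fac2² = h² − (0.6740) = 0.747 − 0.6740 = 0.0730.
|λ| = √0.0730 = 0.2702.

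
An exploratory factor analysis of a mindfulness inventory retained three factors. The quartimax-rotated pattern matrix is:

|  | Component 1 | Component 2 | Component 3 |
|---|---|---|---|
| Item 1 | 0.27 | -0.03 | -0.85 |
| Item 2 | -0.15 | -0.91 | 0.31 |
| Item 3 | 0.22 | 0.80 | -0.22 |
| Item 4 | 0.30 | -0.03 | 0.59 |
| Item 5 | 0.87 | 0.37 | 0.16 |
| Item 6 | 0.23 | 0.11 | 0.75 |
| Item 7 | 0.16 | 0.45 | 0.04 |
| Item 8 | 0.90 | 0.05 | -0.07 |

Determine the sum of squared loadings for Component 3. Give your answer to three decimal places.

SS loadings for Component 3 = (-0.85)² + 0.31² + (-0.22)² + 0.59² + 0.16² + 0.75² + 0.04² + (-0.07)² = 0.7225 + 0.0961 + 0.0484 + 0.3481 + 0.0256 + 0.5625 + 0.0016 + 0.0049 = 1.8097

1.810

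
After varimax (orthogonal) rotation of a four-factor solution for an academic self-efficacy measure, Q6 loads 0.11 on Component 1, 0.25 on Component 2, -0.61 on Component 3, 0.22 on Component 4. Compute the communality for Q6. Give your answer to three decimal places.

0.495

h² = 0.11² + 0.25² + (-0.61)² + 0.22² = 0.0121 + 0.0625 + 0.3721 + 0.0484 = 0.4951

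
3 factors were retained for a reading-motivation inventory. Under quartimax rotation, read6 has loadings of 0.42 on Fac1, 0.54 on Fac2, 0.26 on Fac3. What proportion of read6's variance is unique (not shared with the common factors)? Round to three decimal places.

0.464

h² = 0.42² + 0.54² + 0.26² = 0.1764 + 0.2916 + 0.0676 = 0.5356
Uniqueness u² = 1 − h² = 1 − 0.5356 = 0.4644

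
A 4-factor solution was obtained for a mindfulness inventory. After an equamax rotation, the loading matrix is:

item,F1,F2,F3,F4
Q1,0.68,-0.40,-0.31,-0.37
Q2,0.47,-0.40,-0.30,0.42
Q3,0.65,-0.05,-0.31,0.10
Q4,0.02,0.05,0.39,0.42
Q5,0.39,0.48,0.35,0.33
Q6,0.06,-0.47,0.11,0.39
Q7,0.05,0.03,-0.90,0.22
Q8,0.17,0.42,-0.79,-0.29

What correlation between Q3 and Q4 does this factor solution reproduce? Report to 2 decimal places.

r̂ = Σ λ_i·λ_j across factors = (0.65)(0.02) + (-0.05)(0.05) + (-0.31)(0.39) + (0.10)(0.42)
  = +0.0130 -0.0025 -0.1209 +0.0420 = -0.0684

-0.07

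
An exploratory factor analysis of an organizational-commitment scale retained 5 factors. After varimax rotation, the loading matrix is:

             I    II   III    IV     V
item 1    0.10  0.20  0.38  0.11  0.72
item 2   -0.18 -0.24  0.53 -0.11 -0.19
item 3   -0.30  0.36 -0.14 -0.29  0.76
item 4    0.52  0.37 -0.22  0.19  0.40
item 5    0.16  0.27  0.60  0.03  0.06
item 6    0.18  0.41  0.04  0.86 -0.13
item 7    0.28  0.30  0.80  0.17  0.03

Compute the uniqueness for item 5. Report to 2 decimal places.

h² = 0.16² + 0.27² + 0.60² + 0.03² + 0.06² = 0.0256 + 0.0729 + 0.3600 + 0.0009 + 0.0036 = 0.4630
Uniqueness u² = 1 − h² = 1 − 0.4630 = 0.5370

0.54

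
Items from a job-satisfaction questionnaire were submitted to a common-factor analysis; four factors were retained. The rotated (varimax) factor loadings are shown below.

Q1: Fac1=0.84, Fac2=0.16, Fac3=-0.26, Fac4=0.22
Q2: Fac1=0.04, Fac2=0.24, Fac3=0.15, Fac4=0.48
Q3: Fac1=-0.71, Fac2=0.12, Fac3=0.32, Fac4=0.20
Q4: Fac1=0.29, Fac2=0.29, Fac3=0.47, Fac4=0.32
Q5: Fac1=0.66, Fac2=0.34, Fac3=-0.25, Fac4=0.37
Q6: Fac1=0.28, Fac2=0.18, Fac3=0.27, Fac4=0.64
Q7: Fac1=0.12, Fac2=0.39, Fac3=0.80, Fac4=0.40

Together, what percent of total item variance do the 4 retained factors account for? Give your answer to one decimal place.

Communalities: 0.8472, 0.3121, 0.6609, 0.4915, 0.7506, 0.5933, 0.9665; Σh² = 4.6221.
Total variance with 7 standardized items is 7, so the solution explains 4.6221/7 = 0.6603 = 66.03%.

66.0%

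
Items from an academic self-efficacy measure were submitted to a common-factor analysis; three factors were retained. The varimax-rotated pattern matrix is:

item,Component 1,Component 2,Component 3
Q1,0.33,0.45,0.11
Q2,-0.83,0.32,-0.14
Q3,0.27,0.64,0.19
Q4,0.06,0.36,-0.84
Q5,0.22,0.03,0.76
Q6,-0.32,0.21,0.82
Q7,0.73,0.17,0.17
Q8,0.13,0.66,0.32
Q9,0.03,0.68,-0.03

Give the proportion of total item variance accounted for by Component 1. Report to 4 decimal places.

0.1751

SS loadings for Component 1 = 0.33² + (-0.83)² + 0.27² + 0.06² + 0.22² + (-0.32)² + 0.73² + 0.13² + 0.03² = 1.5758
Proportion of variance = 1.5758 / 9 = 0.1751.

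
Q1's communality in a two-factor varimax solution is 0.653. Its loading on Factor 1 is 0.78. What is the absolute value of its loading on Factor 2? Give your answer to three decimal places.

Under orthogonal rotation h² = Σλ², so λ_Factor 2² = h² − (0.6084) = 0.653 − 0.6084 = 0.0446.
|λ| = √0.0446 = 0.2112.

0.211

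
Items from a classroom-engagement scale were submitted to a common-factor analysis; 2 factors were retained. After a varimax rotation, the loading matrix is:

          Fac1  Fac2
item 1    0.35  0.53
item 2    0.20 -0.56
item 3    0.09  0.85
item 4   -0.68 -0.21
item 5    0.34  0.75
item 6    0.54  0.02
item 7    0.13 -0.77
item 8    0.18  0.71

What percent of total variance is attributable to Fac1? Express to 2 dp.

13.62%

SS loadings for Fac1 = 0.35² + 0.20² + 0.09² + (-0.68)² + 0.34² + 0.54² + 0.13² + 0.18² = 1.0895
With 8 standardized items, total variance = 8. Proportion = 1.0895/8 = 0.1362 → 13.62%.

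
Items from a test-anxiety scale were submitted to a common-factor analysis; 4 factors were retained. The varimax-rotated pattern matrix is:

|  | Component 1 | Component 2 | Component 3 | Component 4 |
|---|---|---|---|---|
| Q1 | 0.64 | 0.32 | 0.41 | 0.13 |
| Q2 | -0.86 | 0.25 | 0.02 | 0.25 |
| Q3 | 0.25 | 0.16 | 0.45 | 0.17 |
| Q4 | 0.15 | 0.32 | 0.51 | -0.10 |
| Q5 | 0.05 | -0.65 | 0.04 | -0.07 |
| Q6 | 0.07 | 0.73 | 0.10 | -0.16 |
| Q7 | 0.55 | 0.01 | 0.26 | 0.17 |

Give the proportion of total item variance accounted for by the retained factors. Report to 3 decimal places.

0.526

SS loadings by factor: 1.5441, 1.2484, 0.7103, 0.1777; total = 3.6805.
Total variance with 7 standardized items is 7, so the solution explains 3.6805/7 = 0.5258.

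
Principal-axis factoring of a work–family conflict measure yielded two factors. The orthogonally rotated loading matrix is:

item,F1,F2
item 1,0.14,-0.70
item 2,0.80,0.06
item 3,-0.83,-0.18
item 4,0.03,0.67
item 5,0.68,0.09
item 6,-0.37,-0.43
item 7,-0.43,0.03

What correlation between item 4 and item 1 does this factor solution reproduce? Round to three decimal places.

r̂ = Σ λ_i·λ_j across factors = (0.03)(0.14) + (0.67)(-0.70)
  = +0.0042 -0.4690 = -0.4648

-0.465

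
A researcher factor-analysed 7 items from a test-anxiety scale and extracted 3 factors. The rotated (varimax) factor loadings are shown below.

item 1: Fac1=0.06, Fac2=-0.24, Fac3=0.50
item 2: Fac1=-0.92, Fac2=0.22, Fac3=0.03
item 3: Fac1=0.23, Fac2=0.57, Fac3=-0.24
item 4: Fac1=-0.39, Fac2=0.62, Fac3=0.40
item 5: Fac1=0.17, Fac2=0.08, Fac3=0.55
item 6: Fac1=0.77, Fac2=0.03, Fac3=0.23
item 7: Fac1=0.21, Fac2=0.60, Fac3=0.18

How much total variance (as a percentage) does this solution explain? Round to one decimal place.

Communalities: 0.3112, 0.8957, 0.4354, 0.6965, 0.3378, 0.6467, 0.4365; Σh² = 3.7598.
Total variance with 7 standardized items is 7, so the solution explains 3.7598/7 = 0.5371 = 53.71%.

53.7%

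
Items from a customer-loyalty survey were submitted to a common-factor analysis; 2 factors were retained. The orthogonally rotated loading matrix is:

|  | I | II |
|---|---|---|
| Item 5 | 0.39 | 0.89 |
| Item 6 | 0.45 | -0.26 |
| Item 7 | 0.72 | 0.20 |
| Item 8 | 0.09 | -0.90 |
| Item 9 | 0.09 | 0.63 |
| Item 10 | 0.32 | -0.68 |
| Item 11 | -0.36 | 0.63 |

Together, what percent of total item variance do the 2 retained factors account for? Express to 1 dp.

58.4%

Communalities: 0.9442, 0.2701, 0.5584, 0.8181, 0.4050, 0.5648, 0.5265; Σh² = 4.0871.
Total variance with 7 standardized items is 7, so the solution explains 4.0871/7 = 0.5839 = 58.39%.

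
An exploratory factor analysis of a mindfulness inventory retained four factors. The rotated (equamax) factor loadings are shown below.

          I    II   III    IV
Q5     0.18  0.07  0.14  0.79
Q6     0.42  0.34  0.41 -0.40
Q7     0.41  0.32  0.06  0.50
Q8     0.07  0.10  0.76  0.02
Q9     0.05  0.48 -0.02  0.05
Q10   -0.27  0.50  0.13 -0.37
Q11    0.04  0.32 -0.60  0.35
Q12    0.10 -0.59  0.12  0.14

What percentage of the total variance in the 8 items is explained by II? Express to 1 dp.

SS loadings for II = 0.07² + 0.34² + 0.32² + 0.10² + 0.48² + 0.50² + 0.32² + (-0.59)² = 1.1638
With 8 standardized items, total variance = 8. Proportion = 1.1638/8 = 0.1455 → 14.55%.

14.5%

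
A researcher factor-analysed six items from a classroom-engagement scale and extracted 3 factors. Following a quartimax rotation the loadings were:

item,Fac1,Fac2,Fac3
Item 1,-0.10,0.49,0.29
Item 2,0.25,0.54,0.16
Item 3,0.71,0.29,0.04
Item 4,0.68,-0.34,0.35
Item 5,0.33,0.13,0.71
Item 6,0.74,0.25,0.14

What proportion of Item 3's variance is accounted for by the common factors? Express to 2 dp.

0.59

h² = 0.71² + 0.29² + 0.04² = 0.5041 + 0.0841 + 0.0016 = 0.5898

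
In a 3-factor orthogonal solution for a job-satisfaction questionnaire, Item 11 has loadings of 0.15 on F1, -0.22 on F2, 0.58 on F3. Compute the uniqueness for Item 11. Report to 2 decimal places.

h² = 0.15² + (-0.22)² + 0.58² = 0.0225 + 0.0484 + 0.3364 = 0.4073
Uniqueness u² = 1 − h² = 1 − 0.4073 = 0.5927

0.59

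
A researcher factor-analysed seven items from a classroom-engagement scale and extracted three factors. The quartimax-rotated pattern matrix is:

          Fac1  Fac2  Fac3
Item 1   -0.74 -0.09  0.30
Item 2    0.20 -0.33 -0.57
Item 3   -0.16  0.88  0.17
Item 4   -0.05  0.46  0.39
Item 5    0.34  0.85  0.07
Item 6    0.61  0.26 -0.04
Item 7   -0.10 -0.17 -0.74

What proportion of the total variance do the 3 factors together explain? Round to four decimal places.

0.5979

Communalities: 0.6457, 0.4738, 0.8289, 0.3662, 0.8430, 0.4413, 0.5865; Σh² = 4.1854.
Total variance with 7 standardized items is 7, so the solution explains 4.1854/7 = 0.5979.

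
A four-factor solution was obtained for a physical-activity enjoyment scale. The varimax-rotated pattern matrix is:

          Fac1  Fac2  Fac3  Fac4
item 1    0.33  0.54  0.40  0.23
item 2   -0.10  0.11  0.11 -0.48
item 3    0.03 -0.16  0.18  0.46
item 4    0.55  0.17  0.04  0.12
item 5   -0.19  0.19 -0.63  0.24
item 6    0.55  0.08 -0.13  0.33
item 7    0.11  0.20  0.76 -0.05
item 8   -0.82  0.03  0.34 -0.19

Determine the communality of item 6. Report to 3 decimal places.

h² = 0.55² + 0.08² + (-0.13)² + 0.33² = 0.3025 + 0.0064 + 0.0169 + 0.1089 = 0.4347

0.435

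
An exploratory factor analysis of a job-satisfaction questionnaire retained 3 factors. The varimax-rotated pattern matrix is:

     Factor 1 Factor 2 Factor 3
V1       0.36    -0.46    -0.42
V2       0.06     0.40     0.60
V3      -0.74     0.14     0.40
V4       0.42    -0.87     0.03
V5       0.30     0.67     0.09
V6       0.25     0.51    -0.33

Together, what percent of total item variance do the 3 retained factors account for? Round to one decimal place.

SS loadings by factor: 1.0097, 1.8571, 0.8143; total = 3.6811.
Total variance with 6 standardized items is 6, so the solution explains 3.6811/6 = 0.6135 = 61.35%.

61.4%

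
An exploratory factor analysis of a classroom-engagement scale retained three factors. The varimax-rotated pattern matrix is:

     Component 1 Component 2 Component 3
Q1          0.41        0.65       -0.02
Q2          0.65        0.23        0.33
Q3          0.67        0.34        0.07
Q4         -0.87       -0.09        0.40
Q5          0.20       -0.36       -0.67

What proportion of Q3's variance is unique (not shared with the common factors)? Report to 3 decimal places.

h² = 0.67² + 0.34² + 0.07² = 0.4489 + 0.1156 + 0.0049 = 0.5694
Uniqueness u² = 1 − h² = 1 − 0.5694 = 0.4306

0.431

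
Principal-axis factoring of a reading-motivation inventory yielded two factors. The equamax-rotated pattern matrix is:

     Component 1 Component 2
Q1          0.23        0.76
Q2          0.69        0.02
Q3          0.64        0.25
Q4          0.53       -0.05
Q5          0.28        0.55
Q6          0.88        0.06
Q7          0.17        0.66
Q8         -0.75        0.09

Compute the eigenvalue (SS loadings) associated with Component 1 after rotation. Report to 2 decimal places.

2.66

SS loadings for Component 1 = 0.23² + 0.69² + 0.64² + 0.53² + 0.28² + 0.88² + 0.17² + (-0.75)² = 0.0529 + 0.4761 + 0.4096 + 0.2809 + 0.0784 + 0.7744 + 0.0289 + 0.5625 = 2.6637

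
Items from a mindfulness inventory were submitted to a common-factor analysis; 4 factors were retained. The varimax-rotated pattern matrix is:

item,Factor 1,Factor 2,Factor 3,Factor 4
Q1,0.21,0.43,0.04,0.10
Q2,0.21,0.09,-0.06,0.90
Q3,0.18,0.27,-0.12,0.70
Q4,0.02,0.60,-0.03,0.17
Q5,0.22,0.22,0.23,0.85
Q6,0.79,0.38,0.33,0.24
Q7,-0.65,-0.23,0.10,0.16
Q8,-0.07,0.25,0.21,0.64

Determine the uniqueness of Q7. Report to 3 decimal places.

0.489

h² = (-0.65)² + (-0.23)² + 0.10² + 0.16² = 0.4225 + 0.0529 + 0.0100 + 0.0256 = 0.5110
Uniqueness u² = 1 − h² = 1 − 0.5110 = 0.4890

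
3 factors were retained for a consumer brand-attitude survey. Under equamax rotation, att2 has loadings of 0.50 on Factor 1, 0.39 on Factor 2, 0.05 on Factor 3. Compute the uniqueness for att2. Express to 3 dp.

0.595

h² = 0.50² + 0.39² + 0.05² = 0.2500 + 0.1521 + 0.0025 = 0.4046
Uniqueness u² = 1 − h² = 1 − 0.4046 = 0.5954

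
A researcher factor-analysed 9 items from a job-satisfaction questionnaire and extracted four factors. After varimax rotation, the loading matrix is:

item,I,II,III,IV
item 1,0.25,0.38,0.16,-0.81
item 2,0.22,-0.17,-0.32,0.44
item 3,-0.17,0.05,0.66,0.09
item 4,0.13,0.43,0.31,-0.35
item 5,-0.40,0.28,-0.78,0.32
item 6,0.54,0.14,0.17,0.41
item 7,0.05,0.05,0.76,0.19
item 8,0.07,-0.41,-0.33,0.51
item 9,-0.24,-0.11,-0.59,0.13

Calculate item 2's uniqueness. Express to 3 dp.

0.627

h² = 0.22² + (-0.17)² + (-0.32)² + 0.44² = 0.0484 + 0.0289 + 0.1024 + 0.1936 = 0.3733
Uniqueness u² = 1 − h² = 1 − 0.3733 = 0.6267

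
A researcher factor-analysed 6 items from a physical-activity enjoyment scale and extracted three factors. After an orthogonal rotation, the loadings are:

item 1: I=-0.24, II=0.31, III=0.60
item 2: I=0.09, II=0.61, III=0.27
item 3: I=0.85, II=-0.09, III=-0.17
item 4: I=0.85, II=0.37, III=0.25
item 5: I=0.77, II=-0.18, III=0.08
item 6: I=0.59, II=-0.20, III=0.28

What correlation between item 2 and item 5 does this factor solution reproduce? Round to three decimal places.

r̂ = Σ λ_i·λ_j across factors = (0.09)(0.77) + (0.61)(-0.18) + (0.27)(0.08)
  = +0.0693 -0.1098 +0.0216 = -0.0189

-0.019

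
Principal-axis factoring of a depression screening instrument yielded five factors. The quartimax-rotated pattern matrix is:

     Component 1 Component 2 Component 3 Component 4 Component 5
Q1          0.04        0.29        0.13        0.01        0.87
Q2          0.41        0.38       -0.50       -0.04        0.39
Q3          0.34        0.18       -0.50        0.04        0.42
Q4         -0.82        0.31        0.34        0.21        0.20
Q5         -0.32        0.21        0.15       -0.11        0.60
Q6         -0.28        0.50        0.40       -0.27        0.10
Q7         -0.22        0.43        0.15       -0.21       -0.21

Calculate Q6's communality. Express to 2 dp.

0.57

h² = (-0.28)² + 0.50² + 0.40² + (-0.27)² + 0.10² = 0.0784 + 0.2500 + 0.1600 + 0.0729 + 0.0100 = 0.5713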